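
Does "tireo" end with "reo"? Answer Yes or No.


Input string: 'tireo'
Suffix to check: 'reo'
Last 3 characters of input: 'reo'
Match: True
Result: Yes


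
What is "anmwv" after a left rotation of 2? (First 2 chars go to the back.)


Input: 'anmwv', shift = 2
Operation: split at index 2 and swap parts
Front part s[0:2] = 'an'
Back part s[2:] = 'mwv'
Rotated = back + front = 'mwv' + 'an'
Result: mwvan


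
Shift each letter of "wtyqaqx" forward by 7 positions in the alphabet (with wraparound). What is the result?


Input: 'wtyqaqx', shift = 7
Operation: for each letter, (position + 7) mod 26
Mapping: 'w'(22+7=29, 29 mod 26=3)->'d', 't'(19+7=26, 26 mod 26=0)->'a', 'y'(24+7=31, 31 mod 26=5)->'f', 'q'(16+7=23)->'x', 'a'(0+7=7)->'h', 'q'(16+7=23)->'x', 'x'(23+7=30, 30 mod 26=4)->'e'
Result: dafxhxe


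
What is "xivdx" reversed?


Input string: 'xivdx'
Operation: reverse character order
Original order: 'x' -> 'i' -> 'v' -> 'd' -> 'x'
Reversed order: 'x' -> 'd' -> 'v' -> 'i' -> 'x'
Result: xdvix


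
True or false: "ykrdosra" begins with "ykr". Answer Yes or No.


Input string: 'ykrdosra'
Prefix to check: 'ykr'
First 3 characters of input: 'ykr'
Match: True
Result: Yes


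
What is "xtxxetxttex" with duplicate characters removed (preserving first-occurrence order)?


Input: 'xtxxetxttex'
Operation: keep first occurrence of each character
Scan: s[0]='x' new -> keep; s[1]='t' new -> keep; s[2]='x' seen -> skip; s[3]='x' seen -> skip; s[4]='e' new -> keep; s[5]='t' seen -> skip; s[6]='x' seen -> skip; s[7]='t' seen -> skip; s[8]='t' seen -> skip; s[9]='e' seen -> skip; s[10]='x' seen -> skip
Result: xte


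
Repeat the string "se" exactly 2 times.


Input string: 'se'
Operation: repeat 2 times
Concatenation: 'se' + 'se'
Result: sese


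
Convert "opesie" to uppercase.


Input string: 'opesie'
Operation: convert each letter to uppercase
Mapping: 'o'->'O', 'p'->'P', 'e'->'E', 's'->'S', 'i'->'I', 'e'->'E'
Result: OPESIE


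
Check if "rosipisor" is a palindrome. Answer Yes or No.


Input string: 'rosipisor'
Reversed: 'rosipisor'
Compare pairs: s[0]='r' vs s[8]='r' (match), s[1]='o' vs s[7]='o' (match), s[2]='s' vs s[6]='s' (match), s[3]='i' vs s[5]='i' (match)
Palindrome: Yes


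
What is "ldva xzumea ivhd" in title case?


Input string: 'ldva xzumea ivhd'
Operation: capitalize first letter of each word
Word transformations: 'ldva'->'Ldva', 'xzumea'->'Xzumea', 'ivhd'->'Ivhd'
Result: Ldva Xzumea Ivhd


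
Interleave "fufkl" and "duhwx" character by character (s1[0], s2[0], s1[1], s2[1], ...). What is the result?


String 1: 'fufkl'
String 2: 'duhwx'
Operation: alternate characters
Pairs: 'f'+'d', 'u'+'u', 'f'+'h', 'k'+'w', 'l'+'x'
Result: fduufhkwlx


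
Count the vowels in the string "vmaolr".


Input string: 'vmaolr'
Operation: count vowels (a, e, i, o, u)
Scan: s[0]='v', s[1]='m', s[2]='a' (vowel), s[3]='o' (vowel), s[4]='l', s[5]='r'
Vowels found: 2
Result: 2


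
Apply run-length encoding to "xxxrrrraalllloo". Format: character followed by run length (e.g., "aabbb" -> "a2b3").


Input: 'xxxrrrraalllloo'
Operation: identify consecutive runs
Runs: 'xxx' -> x3, 'rrrr' -> r4, 'aa' -> a2, 'llll' -> l4, 'oo' -> o2
Encoded: x3r4a2l4o2


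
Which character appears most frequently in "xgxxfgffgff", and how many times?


Input: 'xgxxfgffgff'
Operation: tally each character
Counts: 'f':5, 'g':3, 'x':3
Maximum: 'f' appears 5 times


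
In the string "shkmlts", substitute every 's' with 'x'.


Input string: 'shkmlts'
Operation: replace 's' with 'x'
Positions of 's': 0, 6
After replacement: xhkmltx


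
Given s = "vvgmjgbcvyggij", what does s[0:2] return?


Input string: 'vvgmjgbcvyggij'
Operation: slice [0:2]
Extract characters: s[0]='v', s[1]='v'
Result: vv


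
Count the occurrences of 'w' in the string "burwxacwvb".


Input string: 'burwxacwvb'
Target character: 'w'
Scan each position: s[3]='w', s[7]='w'
Matches found at indices: 3, 7
Total: 2


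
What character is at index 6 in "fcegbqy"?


Input string: 'fcegbqy'
Operation: get character at index 6
Index mapping: s[0]='f', s[1]='c', s[2]='e', s[3]='g', s[4]='b', s[5]='q', s[6]='y'
Result: 'y'


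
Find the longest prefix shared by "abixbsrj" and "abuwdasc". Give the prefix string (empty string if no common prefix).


String 1: 'abixbsrj'
String 2: 'abuwdasc'
Compare position by position:
pos 0: 'a' vs 'a' match
pos 1: 'b' vs 'b' match
pos 2: 'i' vs 'u' differ -> stop
Longest common prefix: "ab" (length 2)


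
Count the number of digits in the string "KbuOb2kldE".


Input string: 'KbuOb2kldE'
Operation: count digit characters (0-9)
Scan: 'K', 'b', 'u', 'O', 'b', '2'(digit), 'k', 'l', 'd', 'E'
Digits found: 1
Result: 1


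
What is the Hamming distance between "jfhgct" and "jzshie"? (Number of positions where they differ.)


String 1: 'jfhgct'
String 2: 'jzshie'
Compare each position: pos 0: 'j'=='j', pos 1: 'f'!='z', pos 2: 'h'!='s', pos 3: 'g'!='h', pos 4: 'c'!='i', pos 5: 't'!='e'
Differing positions: 5
Hamming distance: 5


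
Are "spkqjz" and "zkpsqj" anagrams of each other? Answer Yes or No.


String 1: 'spkqjz' -> sorted: 'jkpqsz'
String 2: 'zkpsqj' -> sorted: 'jkpqsz'
Compare sorted forms: 'jkpqsz' == 'jkpqsz'
Anagram: Yes


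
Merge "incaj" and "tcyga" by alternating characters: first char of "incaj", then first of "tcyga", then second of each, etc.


String 1: 'incaj'
String 2: 'tcyga'
Operation: alternate characters
Pairs: 'i'+'t', 'n'+'c', 'c'+'y', 'a'+'g', 'j'+'a'
Result: itnccyagja


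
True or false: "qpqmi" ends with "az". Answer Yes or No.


Input string: 'qpqmi'
Suffix to check: 'az'
Last 2 characters of input: 'mi'
Match: False
Result: No


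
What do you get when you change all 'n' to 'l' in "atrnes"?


Input string: 'atrnes'
Operation: replace 'n' with 'l'
Positions of 'n': 3
After replacement: atrles


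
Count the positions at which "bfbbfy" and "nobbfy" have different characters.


String 1: 'bfbbfy'
String 2: 'nobbfy'
Compare each position: pos 0: 'b'!='n', pos 1: 'f'!='o', pos 2: 'b'=='b', pos 3: 'b'=='b', pos 4: 'f'=='f', pos 5: 'y'=='y'
Differing positions: 2
Hamming distance: 2


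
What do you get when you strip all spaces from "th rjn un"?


Input string: 'th rjn un'
Operation: remove all spaces
Words: 'th', 'rjn', 'un'
Join without spaces: thrjnun


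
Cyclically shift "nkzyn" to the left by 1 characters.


Input: 'nkzyn', shift = 1
Operation: split at index 1 and swap parts
Front part s[0:1] = 'n'
Back part s[1:] = 'kzyn'
Rotated = back + front = 'kzyn' + 'n'
Result: kzynn


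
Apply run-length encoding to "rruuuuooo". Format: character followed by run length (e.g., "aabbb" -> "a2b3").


Input: 'rruuuuooo'
Operation: identify consecutive runs
Runs: 'rr' -> r2, 'uuuu' -> u4, 'ooo' -> o3
Encoded: r2u4o3


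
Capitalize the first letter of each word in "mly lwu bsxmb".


Input string: 'mly lwu bsxmb'
Operation: capitalize first letter of each word
Word transformations: 'mly'->'Mly', 'lwu'->'Lwu', 'bsxmb'->'Bsxmb'
Result: Mly Lwu Bsxmb


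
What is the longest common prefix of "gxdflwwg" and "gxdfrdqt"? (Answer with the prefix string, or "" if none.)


String 1: 'gxdflwwg'
String 2: 'gxdfrdqt'
Compare position by position:
pos 0: 'g' vs 'g' match
pos 1: 'x' vs 'x' match
pos 2: 'd' vs 'd' match
pos 3: 'f' vs 'f' match
pos 4: 'l' vs 'r' differ -> stop
Longest common prefix: "gxdf" (length 4)


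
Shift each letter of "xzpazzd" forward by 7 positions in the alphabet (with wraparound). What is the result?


Input: 'xzpazzd', shift = 7
Operation: for each letter, (position + 7) mod 26
Mapping: 'x'(23+7=30, 30 mod 26=4)->'e', 'z'(25+7=32, 32 mod 26=6)->'g', 'p'(15+7=22)->'w', 'a'(0+7=7)->'h', 'z'(25+7=32, 32 mod 26=6)->'g', 'z'(25+7=32, 32 mod 26=6)->'g', 'd'(3+7=10)->'k'
Result: egwhggk


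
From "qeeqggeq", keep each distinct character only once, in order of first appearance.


Input: 'qeeqggeq'
Operation: keep first occurrence of each character
Scan: s[0]='q' new -> keep; s[1]='e' new -> keep; s[2]='e' seen -> skip; s[3]='q' seen -> skip; s[4]='g' new -> keep; s[5]='g' seen -> skip; s[6]='e' seen -> skip; s[7]='q' seen -> skip
Result: qeg


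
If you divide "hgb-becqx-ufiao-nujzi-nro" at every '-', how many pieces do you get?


Input string: 'hgb-becqx-ufiao-nujzi-nro'
Delimiter: '-'
Split result: 'hgb', 'becqx', 'ufiao', 'nujzi', 'nro'
Number of parts: 5


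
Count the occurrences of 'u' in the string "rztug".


Input string: 'rztug'
Target character: 'u'
Scan each position: s[3]='u'
Matches found at indices: 3
Total: 1


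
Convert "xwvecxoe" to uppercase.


Input string: 'xwvecxoe'
Operation: convert each letter to uppercase
Mapping: 'x'->'X', 'w'->'W', 'v'->'V', 'e'->'E', 'c'->'C', 'x'->'X', 'o'->'O', 'e'->'E'
Result: XWVECXOE


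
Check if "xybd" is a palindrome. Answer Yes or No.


Input string: 'xybd'
Reversed: 'dbyx'
Compare pairs: s[0]='x' vs s[3]='d' (mismatch), s[1]='y' vs s[2]='b' (mismatch)
Palindrome: No


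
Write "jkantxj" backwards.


Input string: 'jkantxj'
Operation: reverse character order
Original order: 'j' -> 'k' -> 'a' -> 'n' -> 't' -> 'x' -> 'j'
Reversed order: 'j' -> 'x' -> 't' -> 'n' -> 'a' -> 'k' -> 'j'
Result: jxtnakj


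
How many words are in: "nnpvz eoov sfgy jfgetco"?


Input string: 'nnpvz eoov sfgy jfgetco'
Operation: split by spaces
Words found: 'nnpvz', 'eoov', 'sfgy', 'jfgetco'
Word count: 4


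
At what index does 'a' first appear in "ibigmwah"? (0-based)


Input string: 'ibigmwah'
Target: 'a'
Scanning left to right: s[0]='i', s[1]='b', s[2]='i', s[3]='g', s[4]='m', s[5]='w', s[6]='a'
First match at index: 6


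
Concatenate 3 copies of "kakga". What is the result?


Input string: 'kakga'
Operation: repeat 3 times
Concatenation: 'kakga' + 'kakga' + 'kakga'
Result: kakgakakgakakga


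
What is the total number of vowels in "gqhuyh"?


Input string: 'gqhuyh'
Operation: count vowels (a, e, i, o, u)
Scan: s[0]='g', s[1]='q', s[2]='h', s[3]='u' (vowel), s[4]='y', s[5]='h'
Vowels found: 1
Result: 1


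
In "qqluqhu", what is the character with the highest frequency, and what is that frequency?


Input: 'qqluqhu'
Operation: tally each character
Counts: 'h':1, 'l':1, 'q':3, 'u':2
Maximum: 'q' appears 3 times


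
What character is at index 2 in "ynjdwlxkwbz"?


Input string: 'ynjdwlxkwbz'
Operation: get character at index 2
Index mapping: s[0]='y', s[1]='n', s[2]='j'
Result: 'j'


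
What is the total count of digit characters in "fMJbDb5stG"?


Input string: 'fMJbDb5stG'
Operation: count digit characters (0-9)
Scan: 'f', 'M', 'J', 'b', 'D', 'b', '5'(digit), 's', 't', 'G'
Digits found: 1
Result: 1


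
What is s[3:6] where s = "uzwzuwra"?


Input string: 'uzwzuwra'
Operation: slice [3:6]
Extract characters: s[3]='z', s[4]='u', s[5]='w'
Result: zuw


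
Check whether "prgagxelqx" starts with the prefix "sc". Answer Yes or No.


Input string: 'prgagxelqx'
Prefix to check: 'sc'
First 2 characters of input: 'pr'
Match: False
Result: No


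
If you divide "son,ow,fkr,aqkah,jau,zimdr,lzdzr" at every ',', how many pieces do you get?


Input string: 'son,ow,fkr,aqkah,jau,zimdr,lzdzr'
Delimiter: ','
Split result: 'son', 'ow', 'fkr', 'aqkah', 'jau', 'zimdr', 'lzdzr'
Number of parts: 7


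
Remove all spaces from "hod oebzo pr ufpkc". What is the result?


Input string: 'hod oebzo pr ufpkc'
Operation: remove all spaces
Words: 'hod', 'oebzo', 'pr', 'ufpkc'
Join without spaces: hodoebzoprufpkc


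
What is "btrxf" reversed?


Input string: 'btrxf'
Operation: reverse character order
Original order: 'b' -> 't' -> 'r' -> 'x' -> 'f'
Reversed order: 'f' -> 'x' -> 'r' -> 't' -> 'b'
Result: fxrtb


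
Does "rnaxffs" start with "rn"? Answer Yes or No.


Input string: 'rnaxffs'
Prefix to check: 'rn'
First 2 characters of input: 'rn'
Match: True
Result: Yes


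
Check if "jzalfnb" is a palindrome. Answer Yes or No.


Input string: 'jzalfnb'
Reversed: 'bnflazj'
Compare pairs: s[0]='j' vs s[6]='b' (mismatch), s[1]='z' vs s[5]='n' (mismatch), s[2]='a' vs s[4]='f' (mismatch)
Palindrome: No


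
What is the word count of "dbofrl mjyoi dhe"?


Input string: 'dbofrl mjyoi dhe'
Operation: split by spaces
Words found: 'dbofrl', 'mjyoi', 'dhe'
Word count: 3


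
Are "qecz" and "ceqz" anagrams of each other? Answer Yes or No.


String 1: 'qecz' -> sorted: 'ceqz'
String 2: 'ceqz' -> sorted: 'ceqz'
Compare sorted forms: 'ceqz' == 'ceqz'
Anagram: Yes


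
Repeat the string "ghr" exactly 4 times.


Input string: 'ghr'
Operation: repeat 4 times
Concatenation: 'ghr' + 'ghr' + 'ghr' + 'ghr'
Result: ghrghrghrghr


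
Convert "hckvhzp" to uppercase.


Input string: 'hckvhzp'
Operation: convert each letter to uppercase
Mapping: 'h'->'H', 'c'->'C', 'k'->'K', 'v'->'V', 'h'->'H', 'z'->'Z', 'p'->'P'
Result: HCKVHZP


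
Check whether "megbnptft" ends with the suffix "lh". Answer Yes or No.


Input string: 'megbnptft'
Suffix to check: 'lh'
Last 2 characters of input: 'ft'
Match: False
Result: No


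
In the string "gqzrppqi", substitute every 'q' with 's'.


Input string: 'gqzrppqi'
Operation: replace 'q' with 's'
Positions of 'q': 1, 6
After replacement: gszrppsi


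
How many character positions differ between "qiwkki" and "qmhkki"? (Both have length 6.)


String 1: 'qiwkki'
String 2: 'qmhkki'
Compare each position: pos 0: 'q'=='q', pos 1: 'i'!='m', pos 2: 'w'!='h', pos 3: 'k'=='k', pos 4: 'k'=='k', pos 5: 'i'=='i'
Differing positions: 2
Hamming distance: 2


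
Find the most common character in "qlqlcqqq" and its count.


Input: 'qlqlcqqq'
Operation: tally each character
Counts: 'c':1, 'l':2, 'q':5
Maximum: 'q' appears 5 times


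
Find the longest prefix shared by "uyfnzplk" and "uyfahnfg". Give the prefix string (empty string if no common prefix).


String 1: 'uyfnzplk'
String 2: 'uyfahnfg'
Compare position by position:
pos 0: 'u' vs 'u' match
pos 1: 'y' vs 'y' match
pos 2: 'f' vs 'f' match
pos 3: 'n' vs 'a' differ -> stop
Longest common prefix: "uyf" (length 3)


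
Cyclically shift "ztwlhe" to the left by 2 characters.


Input: 'ztwlhe', shift = 2
Operation: split at index 2 and swap parts
Front part s[0:2] = 'zt'
Back part s[2:] = 'wlhe'
Rotated = back + front = 'wlhe' + 'zt'
Result: wlhezt


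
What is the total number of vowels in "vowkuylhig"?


Input string: 'vowkuylhig'
Operation: count vowels (a, e, i, o, u)
Scan: s[0]='v', s[1]='o' (vowel), s[2]='w', s[3]='k', s[4]='u' (vowel), s[5]='y', s[6]='l', s[7]='h', s[8]='i' (vowel), s[9]='g'
Vowels found: 3
Result: 3


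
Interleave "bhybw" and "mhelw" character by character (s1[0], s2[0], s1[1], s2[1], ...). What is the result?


String 1: 'bhybw'
String 2: 'mhelw'
Operation: alternate characters
Pairs: 'b'+'m', 'h'+'h', 'y'+'e', 'b'+'l', 'w'+'w'
Result: bmhhyeblww


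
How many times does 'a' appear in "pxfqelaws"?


Input string: 'pxfqelaws'
Target character: 'a'
Scan each position: s[6]='a'
Matches found at indices: 6
Total: 1


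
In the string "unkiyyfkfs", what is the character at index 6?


Input string: 'unkiyyfkfs'
Operation: get character at index 6
Index mapping: s[0]='u', s[1]='n', s[2]='k', s[3]='i', s[4]='y', s[5]='y', s[6]='f'
Result: 'f'


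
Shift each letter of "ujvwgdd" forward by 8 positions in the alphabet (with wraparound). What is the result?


Input: 'ujvwgdd', shift = 8
Operation: for each letter, (position + 8) mod 26
Mapping: 'u'(20+8=28, 28 mod 26=2)->'c', 'j'(9+8=17)->'r', 'v'(21+8=29, 29 mod 26=3)->'d', 'w'(22+8=30, 30 mod 26=4)->'e', 'g'(6+8=14)->'o', 'd'(3+8=11)->'l', 'd'(3+8=11)->'l'
Result: crdeoll


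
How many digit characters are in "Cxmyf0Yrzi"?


Input string: 'Cxmyf0Yrzi'
Operation: count digit characters (0-9)
Scan: 'C', 'x', 'm', 'y', 'f', '0'(digit), 'Y', 'r', 'z', 'i'
Digits found: 1
Result: 1


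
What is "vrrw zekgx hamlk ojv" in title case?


Input string: 'vrrw zekgx hamlk ojv'
Operation: capitalize first letter of each word
Word transformations: 'vrrw'->'Vrrw', 'zekgx'->'Zekgx', 'hamlk'->'Hamlk', 'ojv'->'Ojv'
Result: Vrrw Zekgx Hamlk Ojv


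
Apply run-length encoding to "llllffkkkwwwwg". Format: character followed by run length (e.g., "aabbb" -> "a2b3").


Input: 'llllffkkkwwwwg'
Operation: identify consecutive runs
Runs: 'llll' -> l4, 'ff' -> f2, 'kkk' -> k3, 'wwww' -> w4, 'g' -> g1
Encoded: l4f2k3w4g1


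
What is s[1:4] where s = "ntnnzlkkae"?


Input string: 'ntnnzlkkae'
Operation: slice [1:4]
Extract characters: s[1]='t', s[2]='n', s[3]='n'
Result: tnn


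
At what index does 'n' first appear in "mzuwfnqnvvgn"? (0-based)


Input string: 'mzuwfnqnvvgn'
Target: 'n'
Scanning left to right: s[0]='m', s[1]='z', s[2]='u', s[3]='w', s[4]='f', s[5]='n'
First match at index: 5


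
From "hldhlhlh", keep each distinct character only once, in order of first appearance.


Input: 'hldhlhlh'
Operation: keep first occurrence of each character
Scan: s[0]='h' new -> keep; s[1]='l' new -> keep; s[2]='d' new -> keep; s[3]='h' seen -> skip; s[4]='l' seen -> skip; s[5]='h' seen -> skip; s[6]='l' seen -> skip; s[7]='h' seen -> skip
Result: hld


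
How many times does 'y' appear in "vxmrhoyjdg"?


Input string: 'vxmrhoyjdg'
Target character: 'y'
Scan each position: s[6]='y'
Matches found at indices: 6
Total: 1


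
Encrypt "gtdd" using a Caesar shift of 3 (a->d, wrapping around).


Input: 'gtdd', shift = 3
Operation: for each letter, (position + 3) mod 26
Mapping: 'g'(6+3=9)->'j', 't'(19+3=22)->'w', 'd'(3+3=6)->'g', 'd'(3+3=6)->'g'
Result: jwgg


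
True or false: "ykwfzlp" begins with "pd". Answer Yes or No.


Input string: 'ykwfzlp'
Prefix to check: 'pd'
First 2 characters of input: 'yk'
Match: False
Result: No


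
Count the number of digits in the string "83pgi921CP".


Input string: '83pgi921CP'
Operation: count digit characters (0-9)
Scan: '8'(digit), '3'(digit), 'p', 'g', 'i', '9'(digit), '2'(digit), '1'(digit), 'C', 'P'
Digits found: 5
Result: 5


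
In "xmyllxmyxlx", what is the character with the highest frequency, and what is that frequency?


Input: 'xmyllxmyxlx'
Operation: tally each character
Counts: 'l':3, 'm':2, 'x':4, 'y':2
Maximum: 'x' appears 4 times


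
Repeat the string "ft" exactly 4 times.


Input string: 'ft'
Operation: repeat 4 times
Concatenation: 'ft' + 'ft' + 'ft' + 'ft'
Result: ftftftft


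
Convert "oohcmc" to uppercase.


Input string: 'oohcmc'
Operation: convert each letter to uppercase
Mapping: 'o'->'O', 'o'->'O', 'h'->'H', 'c'->'C', 'm'->'M', 'c'->'C'
Result: OOHCMC


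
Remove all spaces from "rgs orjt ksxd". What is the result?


Input string: 'rgs orjt ksxd'
Operation: remove all spaces
Words: 'rgs', 'orjt', 'ksxd'
Join without spaces: rgsorjtksxd


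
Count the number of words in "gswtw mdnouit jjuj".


Input string: 'gswtw mdnouit jjuj'
Operation: split by spaces
Words found: 'gswtw', 'mdnouit', 'jjuj'
Word count: 3


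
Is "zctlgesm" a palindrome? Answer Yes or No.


Input string: 'zctlgesm'
Reversed: 'msegltcz'
Compare pairs: s[0]='z' vs s[7]='m' (mismatch), s[1]='c' vs s[6]='s' (mismatch), s[2]='t' vs s[5]='e' (mismatch), s[3]='l' vs s[4]='g' (mismatch)
Palindrome: No


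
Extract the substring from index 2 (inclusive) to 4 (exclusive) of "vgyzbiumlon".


Input string: 'vgyzbiumlon'
Operation: slice [2:4]
Extract characters: s[2]='y', s[3]='z'
Result: yz


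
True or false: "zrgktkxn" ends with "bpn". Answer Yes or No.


Input string: 'zrgktkxn'
Suffix to check: 'bpn'
Last 3 characters of input: 'kxn'
Match: False
Result: No


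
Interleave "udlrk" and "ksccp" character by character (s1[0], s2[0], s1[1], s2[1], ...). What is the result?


String 1: 'udlrk'
String 2: 'ksccp'
Operation: alternate characters
Pairs: 'u'+'k', 'd'+'s', 'l'+'c', 'r'+'c', 'k'+'p'
Result: ukdslcrckp


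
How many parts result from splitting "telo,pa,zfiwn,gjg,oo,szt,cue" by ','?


Input string: 'telo,pa,zfiwn,gjg,oo,szt,cue'
Delimiter: ','
Split result: 'telo', 'pa', 'zfiwn', 'gjg', 'oo', 'szt', 'cue'
Number of parts: 7


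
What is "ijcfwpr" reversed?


Input string: 'ijcfwpr'
Operation: reverse character order
Original order: 'i' -> 'j' -> 'c' -> 'f' -> 'w' -> 'p' -> 'r'
Reversed order: 'r' -> 'p' -> 'w' -> 'f' -> 'c' -> 'j' -> 'i'
Result: rpwfcji


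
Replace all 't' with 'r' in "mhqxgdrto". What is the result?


Input string: 'mhqxgdrto'
Operation: replace 't' with 'r'
Positions of 't': 7
After replacement: mhqxgdrro


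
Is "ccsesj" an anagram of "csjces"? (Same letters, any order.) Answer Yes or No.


String 1: 'csjces' -> sorted: 'ccejss'
String 2: 'ccsesj' -> sorted: 'ccejss'
Compare sorted forms: 'ccejss' == 'ccejss'
Anagram: Yes


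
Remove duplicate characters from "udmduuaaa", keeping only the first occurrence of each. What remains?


Input: 'udmduuaaa'
Operation: keep first occurrence of each character
Scan: s[0]='u' new -> keep; s[1]='d' new -> keep; s[2]='m' new -> keep; s[3]='d' seen -> skip; s[4]='u' seen -> skip; s[5]='u' seen -> skip; s[6]='a' new -> keep; s[7]='a' seen -> skip; s[8]='a' seen -> skip
Result: udma


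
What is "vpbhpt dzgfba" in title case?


Input string: 'vpbhpt dzgfba'
Operation: capitalize first letter of each word
Word transformations: 'vpbhpt'->'Vpbhpt', 'dzgfba'->'Dzgfba'
Result: Vpbhpt Dzgfba


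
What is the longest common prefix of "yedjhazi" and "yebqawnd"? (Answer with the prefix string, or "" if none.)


String 1: 'yedjhazi'
String 2: 'yebqawnd'
Compare position by position:
pos 0: 'y' vs 'y' match
pos 1: 'e' vs 'e' match
pos 2: 'd' vs 'b' differ -> stop
Longest common prefix: "ye" (length 2)


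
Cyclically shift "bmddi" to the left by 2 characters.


Input: 'bmddi', shift = 2
Operation: split at index 2 and swap parts
Front part s[0:2] = 'bm'
Back part s[2:] = 'ddi'
Rotated = back + front = 'ddi' + 'bm'
Result: ddibm


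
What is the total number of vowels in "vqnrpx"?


Input string: 'vqnrpx'
Operation: count vowels (a, e, i, o, u)
Scan: s[0]='v', s[1]='q', s[2]='n', s[3]='r', s[4]='p', s[5]='x'
Vowels found: 0
Result: 0


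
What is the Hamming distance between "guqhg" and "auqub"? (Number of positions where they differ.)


String 1: 'guqhg'
String 2: 'auqub'
Compare each position: pos 0: 'g'!='a', pos 1: 'u'=='u', pos 2: 'q'=='q', pos 3: 'h'!='u', pos 4: 'g'!='b'
Differing positions: 3
Hamming distance: 3


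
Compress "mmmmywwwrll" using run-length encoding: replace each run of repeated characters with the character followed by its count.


Input: 'mmmmywwwrll'
Operation: identify consecutive runs
Runs: 'mmmm' -> m4, 'y' -> y1, 'www' -> w3, 'r' -> r1, 'll' -> l2
Encoded: m4y1w3r1l2


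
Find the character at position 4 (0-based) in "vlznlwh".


Input string: 'vlznlwh'
Operation: get character at index 4
Index mapping: s[0]='v', s[1]='l', s[2]='z', s[3]='n', s[4]='l'
Result: 'l'


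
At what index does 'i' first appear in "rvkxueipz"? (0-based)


Input string: 'rvkxueipz'
Target: 'i'
Scanning left to right: s[0]='r', s[1]='v', s[2]='k', s[3]='x', s[4]='u', s[5]='e', s[6]='i'
First match at index: 6


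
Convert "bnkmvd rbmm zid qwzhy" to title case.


Input string: 'bnkmvd rbmm zid qwzhy'
Operation: capitalize first letter of each word
Word transformations: 'bnkmvd'->'Bnkmvd', 'rbmm'->'Rbmm', 'zid'->'Zid', 'qwzhy'->'Qwzhy'
Result: Bnkmvd Rbmm Zid Qwzhy


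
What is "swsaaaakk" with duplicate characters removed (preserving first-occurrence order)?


Input: 'swsaaaakk'
Operation: keep first occurrence of each character
Scan: s[0]='s' new -> keep; s[1]='w' new -> keep; s[2]='s' seen -> skip; s[3]='a' new -> keep; s[4]='a' seen -> skip; s[5]='a' seen -> skip; s[6]='a' seen -> skip; s[7]='k' new -> keep; s[8]='k' seen -> skip
Result: swak


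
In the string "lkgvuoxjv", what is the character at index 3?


Input string: 'lkgvuoxjv'
Operation: get character at index 3
Index mapping: s[0]='l', s[1]='k', s[2]='g', s[3]='v'
Result: 'v'


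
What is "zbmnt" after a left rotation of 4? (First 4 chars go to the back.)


Input: 'zbmnt', shift = 4
Operation: split at index 4 and swap parts
Front part s[0:4] = 'zbmn'
Back part s[4:] = 't'
Rotated = back + front = 't' + 'zbmn'
Result: tzbmn


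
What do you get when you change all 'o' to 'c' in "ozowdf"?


Input string: 'ozowdf'
Operation: replace 'o' with 'c'
Positions of 'o': 0, 2
After replacement: czcwdf


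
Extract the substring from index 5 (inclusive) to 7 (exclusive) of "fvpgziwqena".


Input string: 'fvpgziwqena'
Operation: slice [5:7]
Extract characters: s[5]='i', s[6]='w'
Result: iw


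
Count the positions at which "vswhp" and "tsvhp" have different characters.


String 1: 'vswhp'
String 2: 'tsvhp'
Compare each position: pos 0: 'v'!='t', pos 1: 's'=='s', pos 2: 'w'!='v', pos 3: 'h'=='h', pos 4: 'p'=='p'
Differing positions: 2
Hamming distance: 2


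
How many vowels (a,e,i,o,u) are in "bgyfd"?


Input string: 'bgyfd'
Operation: count vowels (a, e, i, o, u)
Scan: s[0]='b', s[1]='g', s[2]='y', s[3]='f', s[4]='d'
Vowels found: 0
Result: 0


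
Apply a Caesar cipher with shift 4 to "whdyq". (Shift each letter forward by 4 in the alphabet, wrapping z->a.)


Input: 'whdyq', shift = 4
Operation: for each letter, (position + 4) mod 26
Mapping: 'w'(22+4=26, 26 mod 26=0)->'a', 'h'(7+4=11)->'l', 'd'(3+4=7)->'h', 'y'(24+4=28, 28 mod 26=2)->'c', 'q'(16+4=20)->'u'
Result: alhcu


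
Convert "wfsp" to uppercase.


Input string: 'wfsp'
Operation: convert each letter to uppercase
Mapping: 'w'->'W', 'f'->'F', 's'->'S', 'p'->'P'
Result: WFSP


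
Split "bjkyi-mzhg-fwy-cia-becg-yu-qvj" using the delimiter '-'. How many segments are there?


Input string: 'bjkyi-mzhg-fwy-cia-becg-yu-qvj'
Delimiter: '-'
Split result: 'bjkyi', 'mzhg', 'fwy', 'cia', 'becg', 'yu', 'qvj'
Number of parts: 7


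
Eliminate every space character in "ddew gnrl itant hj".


Input string: 'ddew gnrl itant hj'
Operation: remove all spaces
Words: 'ddew', 'gnrl', 'itant', 'hj'
Join without spaces: ddewgnrlitanthj


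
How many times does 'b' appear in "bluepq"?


Input string: 'bluepq'
Target character: 'b'
Scan each position: s[0]='b'
Matches found at indices: 0
Total: 1


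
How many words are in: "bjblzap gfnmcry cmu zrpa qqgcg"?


Input string: 'bjblzap gfnmcry cmu zrpa qqgcg'
Operation: split by spaces
Words found: 'bjblzap', 'gfnmcry', 'cmu', 'zrpa', 'qqgcg'
Word count: 5


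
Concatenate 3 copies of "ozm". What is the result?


Input string: 'ozm'
Operation: repeat 3 times
Concatenation: 'ozm' + 'ozm' + 'ozm'
Result: ozmozmozm


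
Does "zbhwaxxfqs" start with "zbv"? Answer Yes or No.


Input string: 'zbhwaxxfqs'
Prefix to check: 'zbv'
First 3 characters of input: 'zbh'
Match: False
Result: No


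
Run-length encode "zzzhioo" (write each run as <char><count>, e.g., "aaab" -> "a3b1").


Input: 'zzzhioo'
Operation: identify consecutive runs
Runs: 'zzz' -> z3, 'h' -> h1, 'i' -> i1, 'oo' -> o2
Encoded: z3h1i1o2


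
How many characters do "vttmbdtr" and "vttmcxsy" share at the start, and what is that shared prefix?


String 1: 'vttmbdtr'
String 2: 'vttmcxsy'
Compare position by position:
pos 0: 'v' vs 'v' match
pos 1: 't' vs 't' match
pos 2: 't' vs 't' match
pos 3: 'm' vs 'm' match
pos 4: 'b' vs 'c' differ -> stop
Longest common prefix: "vttm" (length 4)


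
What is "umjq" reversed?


Input string: 'umjq'
Operation: reverse character order
Original order: 'u' -> 'm' -> 'j' -> 'q'
Reversed order: 'q' -> 'j' -> 'm' -> 'u'
Result: qjmu


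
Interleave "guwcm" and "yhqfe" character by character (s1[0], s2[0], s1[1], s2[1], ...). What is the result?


String 1: 'guwcm'
String 2: 'yhqfe'
Operation: alternate characters
Pairs: 'g'+'y', 'u'+'h', 'w'+'q', 'c'+'f', 'm'+'e'
Result: gyuhwqcfme


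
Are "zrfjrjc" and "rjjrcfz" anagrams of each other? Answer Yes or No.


String 1: 'zrfjrjc' -> sorted: 'cfjjrrz'
String 2: 'rjjrcfz' -> sorted: 'cfjjrrz'
Compare sorted forms: 'cfjjrrz' == 'cfjjrrz'
Anagram: Yes


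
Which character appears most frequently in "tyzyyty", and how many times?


Input: 'tyzyyty'
Operation: tally each character
Counts: 't':2, 'y':4, 'z':1
Maximum: 'y' appears 4 times


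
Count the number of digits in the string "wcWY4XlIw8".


Input string: 'wcWY4XlIw8'
Operation: count digit characters (0-9)
Scan: 'w', 'c', 'W', 'Y', '4'(digit), 'X', 'l', 'I', 'w', '8'(digit)
Digits found: 2
Result: 2


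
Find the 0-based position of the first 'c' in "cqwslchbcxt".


Input string: 'cqwslchbcxt'
Target: 'c'
Scanning left to right: s[0]='c'
First match at index: 0


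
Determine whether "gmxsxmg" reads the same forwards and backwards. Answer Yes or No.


Input string: 'gmxsxmg'
Reversed: 'gmxsxmg'
Compare pairs: s[0]='g' vs s[6]='g' (match), s[1]='m' vs s[5]='m' (match), s[2]='x' vs s[4]='x' (match)
Palindrome: Yes


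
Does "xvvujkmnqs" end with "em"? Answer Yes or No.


Input string: 'xvvujkmnqs'
Suffix to check: 'em'
Last 2 characters of input: 'qs'
Match: False
Result: No


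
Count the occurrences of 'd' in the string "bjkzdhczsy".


Input string: 'bjkzdhczsy'
Target character: 'd'
Scan each position: s[4]='d'
Matches found at indices: 4
Total: 1


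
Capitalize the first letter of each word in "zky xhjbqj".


Input string: 'zky xhjbqj'
Operation: capitalize first letter of each word
Word transformations: 'zky'->'Zky', 'xhjbqj'->'Xhjbqj'
Result: Zky Xhjbqj


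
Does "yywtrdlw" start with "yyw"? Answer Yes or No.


Input string: 'yywtrdlw'
Prefix to check: 'yyw'
First 3 characters of input: 'yyw'
Match: True
Result: Yes


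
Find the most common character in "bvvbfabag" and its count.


Input: 'bvvbfabag'
Operation: tally each character
Counts: 'a':2, 'b':3, 'f':1, 'g':1, 'v':2
Maximum: 'b' appears 3 times


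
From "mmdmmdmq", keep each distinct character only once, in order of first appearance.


Input: 'mmdmmdmq'
Operation: keep first occurrence of each character
Scan: s[0]='m' new -> keep; s[1]='m' seen -> skip; s[2]='d' new -> keep; s[3]='m' seen -> skip; s[4]='m' seen -> skip; s[5]='d' seen -> skip; s[6]='m' seen -> skip; s[7]='q' new -> keep
Result: mdq


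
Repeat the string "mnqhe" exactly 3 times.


Input string: 'mnqhe'
Operation: repeat 3 times
Concatenation: 'mnqhe' + 'mnqhe' + 'mnqhe'
Result: mnqhemnqhemnqhe


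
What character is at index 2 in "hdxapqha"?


Input string: 'hdxapqha'
Operation: get character at index 2
Index mapping: s[0]='h', s[1]='d', s[2]='x'
Result: 'x'


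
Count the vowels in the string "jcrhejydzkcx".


Input string: 'jcrhejydzkcx'
Operation: count vowels (a, e, i, o, u)
Scan: s[0]='j', s[1]='c', s[2]='r', s[3]='h', s[4]='e' (vowel), s[5]='j', s[6]='y', s[7]='d', s[8]='z', s[9]='k', s[10]='c', s[11]='x'
Vowels found: 1
Result: 1


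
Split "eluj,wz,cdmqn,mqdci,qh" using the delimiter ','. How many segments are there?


Input string: 'eluj,wz,cdmqn,mqdci,qh'
Delimiter: ','
Split result: 'eluj', 'wz', 'cdmqn', 'mqdci', 'qh'
Number of parts: 5


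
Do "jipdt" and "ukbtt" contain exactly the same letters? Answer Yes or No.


String 1: 'jipdt' -> sorted: 'dijpt'
String 2: 'ukbtt' -> sorted: 'bkttu'
Compare sorted forms: 'dijpt' != 'bkttu'
Anagram: No


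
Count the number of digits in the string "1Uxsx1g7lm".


Input string: '1Uxsx1g7lm'
Operation: count digit characters (0-9)
Scan: '1'(digit), 'U', 'x', 's', 'x', '1'(digit), 'g', '7'(digit), 'l', 'm'
Digits found: 3
Result: 3


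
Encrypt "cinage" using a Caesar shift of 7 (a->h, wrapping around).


Input: 'cinage', shift = 7
Operation: for each letter, (position + 7) mod 26
Mapping: 'c'(2+7=9)->'j', 'i'(8+7=15)->'p', 'n'(13+7=20)->'u', 'a'(0+7=7)->'h', 'g'(6+7=13)->'n', 'e'(4+7=11)->'l'
Result: jpuhnl


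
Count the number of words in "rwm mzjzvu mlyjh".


Input string: 'rwm mzjzvu mlyjh'
Operation: split by spaces
Words found: 'rwm', 'mzjzvu', 'mlyjh'
Word count: 3


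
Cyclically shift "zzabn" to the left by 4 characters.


Input: 'zzabn', shift = 4
Operation: split at index 4 and swap parts
Front part s[0:4] = 'zzab'
Back part s[4:] = 'n'
Rotated = back + front = 'n' + 'zzab'
Result: nzzab


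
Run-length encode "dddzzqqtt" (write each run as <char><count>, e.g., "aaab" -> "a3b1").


Input: 'dddzzqqtt'
Operation: identify consecutive runs
Runs: 'ddd' -> d3, 'zz' -> z2, 'qq' -> q2, 'tt' -> t2
Encoded: d3z2q2t2


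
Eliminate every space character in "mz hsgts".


Input string: 'mz hsgts'
Operation: remove all spaces
Words: 'mz', 'hsgts'
Join without spaces: mzhsgts


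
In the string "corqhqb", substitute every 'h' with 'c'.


Input string: 'corqhqb'
Operation: replace 'h' with 'c'
Positions of 'h': 4
After replacement: corqcqb


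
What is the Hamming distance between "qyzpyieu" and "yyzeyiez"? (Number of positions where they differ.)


String 1: 'qyzpyieu'
String 2: 'yyzeyiez'
Compare each position: pos 0: 'q'!='y', pos 1: 'y'=='y', pos 2: 'z'=='z', pos 3: 'p'!='e', pos 4: 'y'=='y', pos 5: 'i'=='i', pos 6: 'e'=='e', pos 7: 'u'!='z'
Differing positions: 3
Hamming distance: 3


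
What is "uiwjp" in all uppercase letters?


Input string: 'uiwjp'
Operation: convert each letter to uppercase
Mapping: 'u'->'U', 'i'->'I', 'w'->'W', 'j'->'J', 'p'->'P'
Result: UIWJP


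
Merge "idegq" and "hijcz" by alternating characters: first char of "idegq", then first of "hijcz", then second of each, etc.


String 1: 'idegq'
String 2: 'hijcz'
Operation: alternate characters
Pairs: 'i'+'h', 'd'+'i', 'e'+'j', 'g'+'c', 'q'+'z'
Result: ihdiejgcqz


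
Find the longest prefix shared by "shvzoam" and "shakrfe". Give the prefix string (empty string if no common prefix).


String 1: 'shvzoam'
String 2: 'shakrfe'
Compare position by position:
pos 0: 's' vs 's' match
pos 1: 'h' vs 'h' match
pos 2: 'v' vs 'a' differ -> stop
Longest common prefix: "sh" (length 2)


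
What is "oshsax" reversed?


Input string: 'oshsax'
Operation: reverse character order
Original order: 'o' -> 's' -> 'h' -> 's' -> 'a' -> 'x'
Reversed order: 'x' -> 'a' -> 's' -> 'h' -> 's' -> 'o'
Result: xashso


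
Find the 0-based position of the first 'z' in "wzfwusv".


Input string: 'wzfwusv'
Target: 'z'
Scanning left to right: s[0]='w', s[1]='z'
First match at index: 1


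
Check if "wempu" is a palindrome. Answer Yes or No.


Input string: 'wempu'
Reversed: 'upmew'
Compare pairs: s[0]='w' vs s[4]='u' (mismatch), s[1]='e' vs s[3]='p' (mismatch)
Palindrome: No


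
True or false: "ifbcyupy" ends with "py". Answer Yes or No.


Input string: 'ifbcyupy'
Suffix to check: 'py'
Last 2 characters of input: 'py'
Match: True
Result: Yes


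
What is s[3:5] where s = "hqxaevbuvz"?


Input string: 'hqxaevbuvz'
Operation: slice [3:5]
Extract characters: s[3]='a', s[4]='e'
Result: ae


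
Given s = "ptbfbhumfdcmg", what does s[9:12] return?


Input string: 'ptbfbhumfdcmg'
Operation: slice [9:12]
Extract characters: s[9]='d', s[10]='c', s[11]='m'
Result: dcm


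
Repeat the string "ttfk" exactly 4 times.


Input string: 'ttfk'
Operation: repeat 4 times
Concatenation: 'ttfk' + 'ttfk' + 'ttfk' + 'ttfk'
Result: ttfkttfkttfkttfk


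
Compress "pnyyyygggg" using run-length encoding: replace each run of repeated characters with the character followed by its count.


Input: 'pnyyyygggg'
Operation: identify consecutive runs
Runs: 'p' -> p1, 'n' -> n1, 'yyyy' -> y4, 'gggg' -> g4
Encoded: p1n1y4g4


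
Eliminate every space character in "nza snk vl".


Input string: 'nza snk vl'
Operation: remove all spaces
Words: 'nza', 'snk', 'vl'
Join without spaces: nzasnkvl


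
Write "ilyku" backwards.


Input string: 'ilyku'
Operation: reverse character order
Original order: 'i' -> 'l' -> 'y' -> 'k' -> 'u'
Reversed order: 'u' -> 'k' -> 'y' -> 'l' -> 'i'
Result: ukyli


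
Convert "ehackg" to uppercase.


Input string: 'ehackg'
Operation: convert each letter to uppercase
Mapping: 'e'->'E', 'h'->'H', 'a'->'A', 'c'->'C', 'k'->'K', 'g'->'G'
Result: EHACKG


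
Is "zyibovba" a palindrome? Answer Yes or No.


Input string: 'zyibovba'
Reversed: 'abvobiyz'
Compare pairs: s[0]='z' vs s[7]='a' (mismatch), s[1]='y' vs s[6]='b' (mismatch), s[2]='i' vs s[5]='v' (mismatch), s[3]='b' vs s[4]='o' (mismatch)
Palindrome: No


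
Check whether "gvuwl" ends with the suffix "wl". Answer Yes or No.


Input string: 'gvuwl'
Suffix to check: 'wl'
Last 2 characters of input: 'wl'
Match: True
Result: Yes


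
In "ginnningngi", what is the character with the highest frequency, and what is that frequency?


Input: 'ginnningngi'
Operation: tally each character
Counts: 'g':3, 'i':3, 'n':5
Maximum: 'n' appears 5 times


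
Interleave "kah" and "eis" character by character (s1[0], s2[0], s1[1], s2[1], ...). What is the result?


String 1: 'kah'
String 2: 'eis'
Operation: alternate characters
Pairs: 'k'+'e', 'a'+'i', 'h'+'s'
Result: keaihs


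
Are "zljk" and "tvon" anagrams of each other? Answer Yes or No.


String 1: 'zljk' -> sorted: 'jklz'
String 2: 'tvon' -> sorted: 'notv'
Compare sorted forms: 'jklz' != 'notv'
Anagram: No


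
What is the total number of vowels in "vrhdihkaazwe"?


Input string: 'vrhdihkaazwe'
Operation: count vowels (a, e, i, o, u)
Scan: s[0]='v', s[1]='r', s[2]='h', s[3]='d', s[4]='i' (vowel), s[5]='h', s[6]='k', s[7]='a' (vowel), s[8]='a' (vowel), s[9]='z', s[10]='w', s[11]='e' (vowel)
Vowels found: 4
Result: 4


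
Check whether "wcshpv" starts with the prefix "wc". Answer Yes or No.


Input string: 'wcshpv'
Prefix to check: 'wc'
First 2 characters of input: 'wc'
Match: True
Result: Yes


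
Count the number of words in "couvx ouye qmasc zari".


Input string: 'couvx ouye qmasc zari'
Operation: split by spaces
Words found: 'couvx', 'ouye', 'qmasc', 'zari'
Word count: 4


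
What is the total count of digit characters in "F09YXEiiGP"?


Input string: 'F09YXEiiGP'
Operation: count digit characters (0-9)
Scan: 'F', '0'(digit), '9'(digit), 'Y', 'X', 'E', 'i', 'i', 'G', 'P'
Digits found: 2
Result: 2


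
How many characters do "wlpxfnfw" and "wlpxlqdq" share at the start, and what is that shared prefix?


String 1: 'wlpxfnfw'
String 2: 'wlpxlqdq'
Compare position by position:
pos 0: 'w' vs 'w' match
pos 1: 'l' vs 'l' match
pos 2: 'p' vs 'p' match
pos 3: 'x' vs 'x' match
pos 4: 'f' vs 'l' differ -> stop
Longest common prefix: "wlpx" (length 4)


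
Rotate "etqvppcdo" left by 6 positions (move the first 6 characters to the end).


Input: 'etqvppcdo', shift = 6
Operation: split at index 6 and swap parts
Front part s[0:6] = 'etqvpp'
Back part s[6:] = 'cdo'
Rotated = back + front = 'cdo' + 'etqvpp'
Result: cdoetqvpp


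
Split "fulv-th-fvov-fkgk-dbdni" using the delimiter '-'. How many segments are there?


Input string: 'fulv-th-fvov-fkgk-dbdni'
Delimiter: '-'
Split result: 'fulv', 'th', 'fvov', 'fkgk', 'dbdni'
Number of parts: 5


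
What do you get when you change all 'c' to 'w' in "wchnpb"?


Input string: 'wchnpb'
Operation: replace 'c' with 'w'
Positions of 'c': 1
After replacement: wwhnpb


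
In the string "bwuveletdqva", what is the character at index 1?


Input string: 'bwuveletdqva'
Operation: get character at index 1
Index mapping: s[0]='b', s[1]='w'
Result: 'w'


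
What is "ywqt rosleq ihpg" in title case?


Input string: 'ywqt rosleq ihpg'
Operation: capitalize first letter of each word
Word transformations: 'ywqt'->'Ywqt', 'rosleq'->'Rosleq', 'ihpg'->'Ihpg'
Result: Ywqt Rosleq Ihpg


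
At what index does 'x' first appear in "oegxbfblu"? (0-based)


Input string: 'oegxbfblu'
Target: 'x'
Scanning left to right: s[0]='o', s[1]='e', s[2]='g', s[3]='x'
First match at index: 3
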